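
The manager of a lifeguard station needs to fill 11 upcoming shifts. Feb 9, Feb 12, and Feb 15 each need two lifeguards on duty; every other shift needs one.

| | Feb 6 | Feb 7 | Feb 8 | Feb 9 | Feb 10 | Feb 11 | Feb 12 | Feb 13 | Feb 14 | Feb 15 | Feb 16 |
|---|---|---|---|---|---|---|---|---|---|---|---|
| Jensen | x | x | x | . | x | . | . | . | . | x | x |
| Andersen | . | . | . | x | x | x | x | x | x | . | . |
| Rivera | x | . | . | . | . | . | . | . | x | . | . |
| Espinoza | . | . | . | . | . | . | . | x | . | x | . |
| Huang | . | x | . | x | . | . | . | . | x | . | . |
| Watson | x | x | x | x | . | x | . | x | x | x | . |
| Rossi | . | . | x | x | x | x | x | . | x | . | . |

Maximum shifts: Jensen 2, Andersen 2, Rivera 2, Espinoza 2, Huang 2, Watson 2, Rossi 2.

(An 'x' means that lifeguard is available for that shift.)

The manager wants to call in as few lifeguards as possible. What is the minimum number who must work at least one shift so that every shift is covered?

14 slots to fill and no one can take more than 2, so at least ⌈14/2⌉ = 7 lifeguards are needed.
Jensen, Andersen, Rivera, Espinoza, Huang, Watson, and Rossi alone can cover everything: Feb 6→Rivera, Feb 7→Huang, Feb 8→Jensen, Feb 9→Huang+Rossi, Feb 10→Andersen, Feb 11→Watson, Feb 12→Andersen+Rossi, Feb 13→Espinoza, Feb 14→Rivera, Feb 15→Espinoza+Watson, Feb 16→Jensen.

7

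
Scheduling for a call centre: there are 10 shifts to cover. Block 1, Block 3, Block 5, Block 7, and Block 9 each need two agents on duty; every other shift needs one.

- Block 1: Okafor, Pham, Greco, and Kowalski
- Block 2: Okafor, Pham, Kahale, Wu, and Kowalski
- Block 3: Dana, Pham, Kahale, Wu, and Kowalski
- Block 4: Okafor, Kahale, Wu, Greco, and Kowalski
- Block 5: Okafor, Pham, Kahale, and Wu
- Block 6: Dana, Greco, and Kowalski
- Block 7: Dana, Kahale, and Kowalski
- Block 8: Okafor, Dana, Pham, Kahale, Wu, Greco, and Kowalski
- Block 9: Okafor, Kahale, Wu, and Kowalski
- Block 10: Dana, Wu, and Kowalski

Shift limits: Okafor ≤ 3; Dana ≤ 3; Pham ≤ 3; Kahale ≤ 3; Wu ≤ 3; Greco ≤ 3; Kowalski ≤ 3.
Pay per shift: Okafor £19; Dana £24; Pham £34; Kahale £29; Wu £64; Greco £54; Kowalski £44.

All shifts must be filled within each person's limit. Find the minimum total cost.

Picking the cheapest available agent for each shift independently would cost £360, but that ignores the shift limits.
An optimal schedule: Block 1→Okafor+Pham, Block 2→Okafor, Block 3→Pham+Kowalski, Block 4→Okafor, Block 5→Kahale+Pham, Block 6→Dana, Block 7→Dana+Kahale, Block 8→Kowalski, Block 9→Kahale+Kowalski, Block 10→Dana.
Total: 19 + 34 + 19 + 34 + 44 + 19 + 29 + 34 + 24 + 24 + 29 + 44 + 29 + 44 + 24 = £450.

£450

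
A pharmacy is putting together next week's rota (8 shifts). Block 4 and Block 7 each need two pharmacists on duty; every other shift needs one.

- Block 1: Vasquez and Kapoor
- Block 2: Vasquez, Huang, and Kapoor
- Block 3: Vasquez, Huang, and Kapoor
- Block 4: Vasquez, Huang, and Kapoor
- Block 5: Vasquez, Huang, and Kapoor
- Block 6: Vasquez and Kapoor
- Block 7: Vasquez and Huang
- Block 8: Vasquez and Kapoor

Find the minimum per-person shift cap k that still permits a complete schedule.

With 3 pharmacists and 10 worker-slots to fill, someone must work at least ⌈10/3⌉ = 4 shifts, so k ≥ 4.
k = 4 works: Block 1→Vasquez, Block 2→Huang, Block 3→Huang, Block 4→Huang+Kapoor, Block 5→Kapoor, Block 6→Vasquez, Block 7→Vasquez+Huang, Block 8→Vasquez.
Loads: Vasquez 4, Huang 4, Kapoor 2 — all ≤ 4.

4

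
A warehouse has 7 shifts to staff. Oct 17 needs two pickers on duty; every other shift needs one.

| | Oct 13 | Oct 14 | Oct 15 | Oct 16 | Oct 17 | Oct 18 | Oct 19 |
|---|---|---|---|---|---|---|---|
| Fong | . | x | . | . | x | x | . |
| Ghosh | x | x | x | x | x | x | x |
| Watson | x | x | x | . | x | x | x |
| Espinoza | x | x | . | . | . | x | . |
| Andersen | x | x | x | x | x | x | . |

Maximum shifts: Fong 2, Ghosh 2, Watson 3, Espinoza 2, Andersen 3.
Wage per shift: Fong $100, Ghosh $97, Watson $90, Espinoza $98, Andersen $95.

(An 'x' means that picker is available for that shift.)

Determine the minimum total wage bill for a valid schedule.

Picking the cheapest available picker for each shift independently would cost $730, but that ignores the shift limits.
An optimal schedule: Oct 13→Watson, Oct 14→Andersen, Oct 15→Watson, Oct 16→Andersen, Oct 17→Andersen+Ghosh, Oct 18→Ghosh, Oct 19→Watson.
Total: 90 + 95 + 90 + 95 + 95 + 97 + 97 + 90 = $749.

$749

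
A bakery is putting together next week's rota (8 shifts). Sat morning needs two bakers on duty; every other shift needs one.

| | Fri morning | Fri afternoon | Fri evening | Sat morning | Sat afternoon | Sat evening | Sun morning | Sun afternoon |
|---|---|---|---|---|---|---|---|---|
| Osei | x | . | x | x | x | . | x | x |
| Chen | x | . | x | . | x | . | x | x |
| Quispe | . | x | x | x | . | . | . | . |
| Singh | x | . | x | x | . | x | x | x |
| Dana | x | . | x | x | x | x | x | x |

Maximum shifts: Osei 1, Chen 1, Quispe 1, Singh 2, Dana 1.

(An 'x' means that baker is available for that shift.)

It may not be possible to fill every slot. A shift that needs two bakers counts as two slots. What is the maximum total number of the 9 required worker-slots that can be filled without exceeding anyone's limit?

6

Total capacity across all bakers is 1+1+1+2+1 = 6, and 9 slots are needed, so at most 6 can be filled.
An assignment achieving 6: Fri morning→Chen, Fri afternoon→Quispe, Sat morning→Singh+Dana, Sat afternoon→Osei, Sat evening→Singh.
Loads: Osei 1/1, Chen 1/1, Quispe 1/1, Singh 2/2, Dana 1/1.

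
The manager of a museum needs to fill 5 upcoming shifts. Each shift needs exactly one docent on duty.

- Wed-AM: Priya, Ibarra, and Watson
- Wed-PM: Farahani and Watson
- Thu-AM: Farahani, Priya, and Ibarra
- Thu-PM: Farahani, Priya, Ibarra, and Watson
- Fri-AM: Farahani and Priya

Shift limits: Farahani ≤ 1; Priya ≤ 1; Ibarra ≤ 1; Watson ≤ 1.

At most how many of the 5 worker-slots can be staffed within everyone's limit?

Total capacity across all docents is 1+1+1+1 = 4, and 5 slots are needed, so at most 4 can be filled.
An assignment achieving 4: Wed-AM→Ibarra, Wed-PM→Farahani, Thu-PM→Watson, Fri-AM→Priya.
Loads: Farahani 1/1, Priya 1/1, Ibarra 1/1, Watson 1/1.

4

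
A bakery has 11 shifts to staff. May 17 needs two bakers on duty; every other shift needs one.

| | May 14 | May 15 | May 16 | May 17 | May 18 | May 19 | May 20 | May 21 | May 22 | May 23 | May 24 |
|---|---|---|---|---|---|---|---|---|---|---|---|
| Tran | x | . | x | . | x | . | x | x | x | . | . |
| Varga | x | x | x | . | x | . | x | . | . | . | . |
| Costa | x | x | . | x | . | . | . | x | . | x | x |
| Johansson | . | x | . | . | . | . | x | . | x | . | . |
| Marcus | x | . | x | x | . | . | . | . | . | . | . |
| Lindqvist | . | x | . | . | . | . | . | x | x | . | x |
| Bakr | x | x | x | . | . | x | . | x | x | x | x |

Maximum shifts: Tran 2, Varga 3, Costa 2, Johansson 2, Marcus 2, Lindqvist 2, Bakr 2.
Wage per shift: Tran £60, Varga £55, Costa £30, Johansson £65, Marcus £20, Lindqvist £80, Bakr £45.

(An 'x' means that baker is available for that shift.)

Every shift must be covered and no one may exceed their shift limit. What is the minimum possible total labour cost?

£540

May 17 can only be covered by Costa and Marcus, so that assignment is forced.
May 19 can only be covered by Bakr, so that assignment is forced.
Picking the cheapest available baker for each shift independently would cost £410, but that ignores the shift limits.
An optimal schedule: May 14→Varga, May 15→Johansson, May 16→Marcus, May 17→Marcus+Costa, May 18→Varga, May 19→Bakr, May 20→Varga, May 21→Tran, May 22→Tran, May 23→Costa, May 24→Bakr.
Total: 55 + 65 + 20 + 20 + 30 + 55 + 45 + 55 + 60 + 60 + 30 + 45 = £540.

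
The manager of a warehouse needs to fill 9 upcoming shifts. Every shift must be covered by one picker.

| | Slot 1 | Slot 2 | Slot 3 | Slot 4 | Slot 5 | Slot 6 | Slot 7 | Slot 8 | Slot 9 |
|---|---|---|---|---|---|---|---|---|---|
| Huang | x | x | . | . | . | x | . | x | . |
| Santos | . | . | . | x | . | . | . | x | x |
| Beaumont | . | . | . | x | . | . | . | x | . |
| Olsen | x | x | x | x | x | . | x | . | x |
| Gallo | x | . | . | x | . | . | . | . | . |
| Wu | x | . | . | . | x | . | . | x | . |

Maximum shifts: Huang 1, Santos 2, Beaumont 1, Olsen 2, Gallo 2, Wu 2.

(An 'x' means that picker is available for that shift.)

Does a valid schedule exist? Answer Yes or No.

No

Total capacity is 10 and 9 slots are needed, so capacity alone doesn't rule it out.
Shifts {Slot 2, Slot 3, Slot 6, Slot 7} need 4 worker-slots in total, but the pickers available for any of those shifts (Huang and Olsen) can supply at most 3 among them. So no valid schedule exists.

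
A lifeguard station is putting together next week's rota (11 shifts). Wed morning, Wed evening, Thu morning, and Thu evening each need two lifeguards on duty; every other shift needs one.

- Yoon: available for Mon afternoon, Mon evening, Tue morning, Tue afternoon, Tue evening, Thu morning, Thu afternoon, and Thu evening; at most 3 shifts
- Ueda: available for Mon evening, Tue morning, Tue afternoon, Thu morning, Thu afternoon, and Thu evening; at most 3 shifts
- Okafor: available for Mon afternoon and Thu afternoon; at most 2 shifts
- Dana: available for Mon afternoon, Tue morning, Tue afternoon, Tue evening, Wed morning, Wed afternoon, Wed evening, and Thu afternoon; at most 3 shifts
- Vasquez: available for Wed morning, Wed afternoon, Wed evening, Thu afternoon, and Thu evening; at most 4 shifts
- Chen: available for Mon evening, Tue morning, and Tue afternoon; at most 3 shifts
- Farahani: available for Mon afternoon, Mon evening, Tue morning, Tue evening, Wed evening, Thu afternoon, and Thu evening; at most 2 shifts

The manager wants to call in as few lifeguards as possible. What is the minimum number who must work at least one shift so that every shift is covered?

15 slots to fill and no one can take more than 4, so at least ⌈15/4⌉ = 4 lifeguards are needed.
Any 4 lifeguards together have capacity at most 4+3+3+3 = 13 < 15 slots, so 4 can never suffice.
Yoon, Ueda, Okafor, Dana, and Vasquez alone can cover everything: Mon afternoon→Okafor, Mon evening→Yoon, Tue morning→Ueda, Tue afternoon→Dana, Tue evening→Yoon, Wed morning→Dana+Vasquez, Wed afternoon→Vasquez, Wed evening→Dana+Vasquez, Thu morning→Yoon+Ueda, Thu afternoon→Okafor, Thu evening→Ueda+Vasquez.

5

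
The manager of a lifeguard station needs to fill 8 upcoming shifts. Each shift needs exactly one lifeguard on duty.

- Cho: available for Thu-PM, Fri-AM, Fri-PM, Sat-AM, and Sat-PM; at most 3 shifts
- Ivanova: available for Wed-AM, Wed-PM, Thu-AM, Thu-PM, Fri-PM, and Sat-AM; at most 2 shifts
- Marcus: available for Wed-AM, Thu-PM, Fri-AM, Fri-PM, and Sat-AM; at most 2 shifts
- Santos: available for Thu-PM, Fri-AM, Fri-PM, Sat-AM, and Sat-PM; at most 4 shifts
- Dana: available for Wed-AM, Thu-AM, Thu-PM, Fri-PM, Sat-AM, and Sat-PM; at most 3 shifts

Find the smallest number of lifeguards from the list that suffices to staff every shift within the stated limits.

3

8 slots to fill and no one can take more than 4, so at least ⌈8/4⌉ = 2 lifeguards are needed.
Any 2 lifeguards together have capacity at most 4+3 = 7 < 8 slots, so 2 can never suffice.
Cho, Ivanova, and Dana alone can cover everything: Wed-AM→Ivanova, Wed-PM→Ivanova, Thu-AM→Dana, Thu-PM→Cho, Fri-AM→Cho, Fri-PM→Dana, Sat-AM→Dana, Sat-PM→Cho.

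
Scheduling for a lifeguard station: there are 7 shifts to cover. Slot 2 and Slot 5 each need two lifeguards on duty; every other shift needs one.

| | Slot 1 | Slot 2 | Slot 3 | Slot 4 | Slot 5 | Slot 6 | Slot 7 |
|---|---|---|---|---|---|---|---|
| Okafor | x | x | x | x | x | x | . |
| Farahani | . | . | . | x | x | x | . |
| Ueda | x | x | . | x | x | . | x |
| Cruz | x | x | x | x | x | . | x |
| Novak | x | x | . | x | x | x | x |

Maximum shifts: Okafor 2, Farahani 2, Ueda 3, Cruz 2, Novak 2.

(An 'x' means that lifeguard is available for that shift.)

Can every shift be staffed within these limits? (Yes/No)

One valid schedule: Slot 1→Ueda, Slot 2→Ueda+Cruz, Slot 3→Okafor, Slot 4→Farahani, Slot 5→Farahani+Cruz, Slot 6→Okafor, Slot 7→Ueda.
Loads: Okafor 2/2, Farahani 2/2, Ueda 3/3, Cruz 2/2, Novak 0/2 — all within limits.

Yes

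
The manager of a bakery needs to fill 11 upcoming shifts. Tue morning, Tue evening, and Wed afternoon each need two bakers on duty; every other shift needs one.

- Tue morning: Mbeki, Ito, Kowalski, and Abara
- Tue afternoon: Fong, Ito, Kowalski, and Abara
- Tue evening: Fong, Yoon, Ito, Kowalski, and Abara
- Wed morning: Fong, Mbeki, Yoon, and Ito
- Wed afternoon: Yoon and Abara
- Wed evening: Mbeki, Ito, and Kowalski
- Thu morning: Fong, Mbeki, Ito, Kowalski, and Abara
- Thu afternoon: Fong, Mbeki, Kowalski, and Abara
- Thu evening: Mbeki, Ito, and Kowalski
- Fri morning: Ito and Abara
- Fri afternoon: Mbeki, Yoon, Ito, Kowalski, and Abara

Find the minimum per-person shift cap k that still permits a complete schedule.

With 6 bakers and 14 worker-slots to fill, someone must work at least ⌈14/6⌉ = 3 shifts, so k ≥ 3.
k = 3 works: Tue morning→Ito+Kowalski, Tue afternoon→Fong, Tue evening→Yoon+Ito, Wed morning→Fong, Wed afternoon→Yoon+Abara, Wed evening→Mbeki, Thu morning→Mbeki, Thu afternoon→Fong, Thu evening→Mbeki, Fri morning→Ito, Fri afternoon→Yoon.
Loads: Fong 3, Mbeki 3, Yoon 3, Ito 3, Kowalski 1, Abara 1 — all ≤ 3.

3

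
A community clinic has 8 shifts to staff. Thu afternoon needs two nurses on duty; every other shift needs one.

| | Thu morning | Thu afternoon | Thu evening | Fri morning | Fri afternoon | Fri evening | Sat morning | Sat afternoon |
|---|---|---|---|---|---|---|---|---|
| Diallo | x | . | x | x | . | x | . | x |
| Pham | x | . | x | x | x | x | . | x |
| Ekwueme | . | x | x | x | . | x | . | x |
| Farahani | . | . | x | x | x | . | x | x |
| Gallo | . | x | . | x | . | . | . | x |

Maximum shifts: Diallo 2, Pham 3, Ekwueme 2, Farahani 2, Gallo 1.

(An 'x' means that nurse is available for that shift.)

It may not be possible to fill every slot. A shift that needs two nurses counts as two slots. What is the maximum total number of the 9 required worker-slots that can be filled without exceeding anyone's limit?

Total capacity across all nurses is 2+3+2+2+1 = 10, and 9 slots are needed, so at most 9 can be filled.
An assignment achieving 9: Thu morning→Diallo, Thu afternoon→Ekwueme+Gallo, Thu evening→Pham, Fri morning→Pham, Fri afternoon→Pham, Fri evening→Diallo, Sat morning→Farahani, Sat afternoon→Ekwueme.
Loads: Diallo 2/2, Pham 3/3, Ekwueme 2/2, Farahani 1/2, Gallo 1/1.

9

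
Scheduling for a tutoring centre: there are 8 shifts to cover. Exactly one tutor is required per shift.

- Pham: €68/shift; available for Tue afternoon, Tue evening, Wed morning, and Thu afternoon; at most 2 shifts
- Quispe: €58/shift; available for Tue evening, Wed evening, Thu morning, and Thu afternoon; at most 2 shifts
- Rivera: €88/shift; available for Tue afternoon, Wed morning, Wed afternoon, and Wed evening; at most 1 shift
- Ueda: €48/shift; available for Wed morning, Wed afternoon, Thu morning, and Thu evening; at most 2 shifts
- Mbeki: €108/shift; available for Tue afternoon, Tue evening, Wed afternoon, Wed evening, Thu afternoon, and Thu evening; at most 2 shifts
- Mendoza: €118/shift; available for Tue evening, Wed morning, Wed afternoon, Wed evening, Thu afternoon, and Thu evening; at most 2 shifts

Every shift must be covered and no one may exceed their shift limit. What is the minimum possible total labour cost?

Picking the cheapest available tutor for each shift independently would cost €434, but that ignores the shift limits.
An optimal schedule: Tue afternoon→Pham, Tue evening→Pham, Wed morning→Rivera, Wed afternoon→Ueda, Wed evening→Quispe, Thu morning→Quispe, Thu afternoon→Mbeki, Thu evening→Ueda.
Total: 68 + 68 + 88 + 48 + 58 + 58 + 108 + 48 = €544.

€544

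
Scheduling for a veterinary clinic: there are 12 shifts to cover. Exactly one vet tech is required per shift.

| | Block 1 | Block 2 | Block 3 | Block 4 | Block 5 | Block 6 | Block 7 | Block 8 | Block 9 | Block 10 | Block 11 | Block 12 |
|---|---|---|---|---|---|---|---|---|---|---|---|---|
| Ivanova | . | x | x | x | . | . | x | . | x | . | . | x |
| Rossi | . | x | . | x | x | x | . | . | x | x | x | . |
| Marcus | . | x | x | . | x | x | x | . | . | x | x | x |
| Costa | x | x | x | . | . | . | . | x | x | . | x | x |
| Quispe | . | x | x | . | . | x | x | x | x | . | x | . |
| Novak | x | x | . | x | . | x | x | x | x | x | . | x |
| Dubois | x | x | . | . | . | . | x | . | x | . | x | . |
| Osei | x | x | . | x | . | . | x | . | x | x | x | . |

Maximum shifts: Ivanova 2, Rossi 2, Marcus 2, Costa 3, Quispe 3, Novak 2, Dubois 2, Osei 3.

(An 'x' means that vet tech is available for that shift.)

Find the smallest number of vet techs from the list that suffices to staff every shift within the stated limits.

5

12 slots to fill and no one can take more than 3, so at least ⌈12/3⌉ = 4 vet techs are needed.
Any 4 vet techs together have capacity at most 3+3+3+2 = 11 < 12 slots, so 4 can never suffice.
Ivanova, Rossi, Marcus, Costa, and Quispe alone can cover everything: Block 1→Costa, Block 2→Quispe, Block 3→Costa, Block 4→Ivanova, Block 5→Rossi, Block 6→Marcus, Block 7→Ivanova, Block 8→Costa, Block 9→Quispe, Block 10→Rossi, Block 11→Quispe, Block 12→Marcus.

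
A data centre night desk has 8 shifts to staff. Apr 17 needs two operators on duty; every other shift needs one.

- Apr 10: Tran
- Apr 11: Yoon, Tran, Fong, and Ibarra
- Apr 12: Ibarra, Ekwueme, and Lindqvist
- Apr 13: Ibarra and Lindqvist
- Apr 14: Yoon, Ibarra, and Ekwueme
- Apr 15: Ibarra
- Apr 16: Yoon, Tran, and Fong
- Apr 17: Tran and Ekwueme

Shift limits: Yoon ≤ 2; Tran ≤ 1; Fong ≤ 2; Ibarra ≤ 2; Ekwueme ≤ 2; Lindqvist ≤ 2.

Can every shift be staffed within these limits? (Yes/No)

Total capacity is 11 and 9 slots are needed, so capacity alone doesn't rule it out.
Shifts {Apr 10, Apr 17} need 3 worker-slots in total, but the operators available for any of those shifts (Tran and Ekwueme) can supply at most 2 among them. So no valid schedule exists.

No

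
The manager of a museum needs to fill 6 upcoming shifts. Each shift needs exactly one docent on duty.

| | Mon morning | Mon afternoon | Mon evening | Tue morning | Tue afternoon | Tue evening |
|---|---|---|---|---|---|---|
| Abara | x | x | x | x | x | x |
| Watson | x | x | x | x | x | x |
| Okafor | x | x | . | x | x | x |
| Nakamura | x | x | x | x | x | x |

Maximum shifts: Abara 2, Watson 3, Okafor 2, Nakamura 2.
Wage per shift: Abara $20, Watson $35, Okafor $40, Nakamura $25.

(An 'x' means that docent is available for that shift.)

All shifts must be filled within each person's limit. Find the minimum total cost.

Picking the cheapest available docent for each shift independently would cost $120, but that ignores the shift limits.
An optimal schedule: Mon morning→Abara, Mon afternoon→Nakamura, Mon evening→Abara, Tue morning→Nakamura, Tue afternoon→Watson, Tue evening→Watson.
Total: 20 + 25 + 20 + 25 + 35 + 35 = $160.

$160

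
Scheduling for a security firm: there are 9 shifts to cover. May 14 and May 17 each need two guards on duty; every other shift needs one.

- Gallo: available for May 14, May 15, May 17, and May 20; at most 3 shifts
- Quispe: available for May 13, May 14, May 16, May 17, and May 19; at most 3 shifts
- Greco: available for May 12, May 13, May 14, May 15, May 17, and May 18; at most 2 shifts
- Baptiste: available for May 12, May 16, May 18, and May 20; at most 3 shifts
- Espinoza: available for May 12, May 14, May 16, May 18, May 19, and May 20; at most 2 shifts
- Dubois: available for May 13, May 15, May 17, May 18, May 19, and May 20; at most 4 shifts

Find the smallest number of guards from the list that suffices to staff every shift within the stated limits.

11 slots to fill and no one can take more than 4, so at least ⌈11/4⌉ = 3 guards are needed.
Any 3 guards together have capacity at most 4+3+3 = 10 < 11 slots, so 3 can never suffice.
Gallo, Quispe, Greco, and Baptiste alone can cover everything: May 12→Greco, May 13→Quispe, May 14→Gallo+Quispe, May 15→Gallo, May 16→Baptiste, May 17→Gallo+Greco, May 18→Baptiste, May 19→Quispe, May 20→Baptiste.

4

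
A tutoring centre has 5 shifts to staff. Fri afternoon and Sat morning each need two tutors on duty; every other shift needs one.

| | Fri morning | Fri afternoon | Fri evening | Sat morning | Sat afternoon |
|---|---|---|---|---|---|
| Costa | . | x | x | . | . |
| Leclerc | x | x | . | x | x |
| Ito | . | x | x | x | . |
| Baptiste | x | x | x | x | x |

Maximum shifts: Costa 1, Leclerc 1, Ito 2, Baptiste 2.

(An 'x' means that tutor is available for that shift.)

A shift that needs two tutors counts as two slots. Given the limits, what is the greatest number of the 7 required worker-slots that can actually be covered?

Total capacity across all tutors is 1+1+2+2 = 6, and 7 slots are needed, so at most 6 can be filled.
An assignment achieving 6: Fri morning→Leclerc, Fri afternoon→Ito, Fri evening→Costa, Sat morning→Ito+Baptiste, Sat afternoon→Baptiste.
Loads: Costa 1/1, Leclerc 1/1, Ito 2/2, Baptiste 2/2.

6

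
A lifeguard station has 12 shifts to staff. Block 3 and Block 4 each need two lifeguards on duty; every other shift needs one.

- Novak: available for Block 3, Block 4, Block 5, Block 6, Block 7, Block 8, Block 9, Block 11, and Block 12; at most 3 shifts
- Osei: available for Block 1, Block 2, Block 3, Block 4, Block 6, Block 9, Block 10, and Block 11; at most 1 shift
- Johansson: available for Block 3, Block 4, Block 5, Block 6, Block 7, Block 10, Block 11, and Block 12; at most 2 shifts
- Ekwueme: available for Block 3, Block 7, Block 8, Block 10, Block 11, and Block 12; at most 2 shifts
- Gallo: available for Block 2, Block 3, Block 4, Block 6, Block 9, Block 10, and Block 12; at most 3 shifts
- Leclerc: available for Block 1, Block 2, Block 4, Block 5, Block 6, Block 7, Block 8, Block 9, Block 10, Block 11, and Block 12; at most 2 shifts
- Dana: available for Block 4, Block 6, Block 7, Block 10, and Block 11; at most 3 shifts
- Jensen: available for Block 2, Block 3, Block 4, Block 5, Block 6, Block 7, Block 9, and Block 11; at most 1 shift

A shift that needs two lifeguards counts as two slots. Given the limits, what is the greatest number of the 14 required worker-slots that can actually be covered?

14

Total capacity across all lifeguards is 3+1+2+2+3+2+3+1 = 17, and 14 slots are needed, so at most 14 can be filled.
An assignment achieving 14: Block 1→Osei, Block 2→Gallo, Block 3→Johansson+Ekwueme, Block 4→Gallo+Leclerc, Block 5→Novak, Block 6→Leclerc, Block 7→Ekwueme, Block 8→Novak, Block 9→Novak, Block 10→Gallo, Block 11→Dana, Block 12→Johansson.
Loads: Novak 3/3, Osei 1/1, Johansson 2/2, Ekwueme 2/2, Gallo 3/3, Leclerc 2/2, Dana 1/3, Jensen 0/1.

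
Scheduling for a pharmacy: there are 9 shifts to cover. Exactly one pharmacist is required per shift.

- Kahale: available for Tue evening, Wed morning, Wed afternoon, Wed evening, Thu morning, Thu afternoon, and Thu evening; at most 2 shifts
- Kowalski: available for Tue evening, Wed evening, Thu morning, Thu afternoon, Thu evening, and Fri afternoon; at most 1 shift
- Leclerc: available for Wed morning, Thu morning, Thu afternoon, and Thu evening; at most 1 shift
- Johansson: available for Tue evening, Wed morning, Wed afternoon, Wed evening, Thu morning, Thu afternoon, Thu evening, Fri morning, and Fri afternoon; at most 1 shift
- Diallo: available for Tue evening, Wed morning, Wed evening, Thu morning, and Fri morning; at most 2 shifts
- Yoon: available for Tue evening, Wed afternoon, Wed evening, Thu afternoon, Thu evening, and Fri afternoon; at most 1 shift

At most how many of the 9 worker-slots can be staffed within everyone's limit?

Total capacity across all pharmacists is 2+1+1+1+2+1 = 8, and 9 slots are needed, so at most 8 can be filled.
An assignment achieving 8: Tue evening→Diallo, Wed morning→Kahale, Wed afternoon→Kahale, Wed evening→Diallo, Thu morning→Leclerc, Thu afternoon→Yoon, Fri morning→Johansson, Fri afternoon→Kowalski.
Loads: Kahale 2/2, Kowalski 1/1, Leclerc 1/1, Johansson 1/1, Diallo 2/2, Yoon 1/1.

8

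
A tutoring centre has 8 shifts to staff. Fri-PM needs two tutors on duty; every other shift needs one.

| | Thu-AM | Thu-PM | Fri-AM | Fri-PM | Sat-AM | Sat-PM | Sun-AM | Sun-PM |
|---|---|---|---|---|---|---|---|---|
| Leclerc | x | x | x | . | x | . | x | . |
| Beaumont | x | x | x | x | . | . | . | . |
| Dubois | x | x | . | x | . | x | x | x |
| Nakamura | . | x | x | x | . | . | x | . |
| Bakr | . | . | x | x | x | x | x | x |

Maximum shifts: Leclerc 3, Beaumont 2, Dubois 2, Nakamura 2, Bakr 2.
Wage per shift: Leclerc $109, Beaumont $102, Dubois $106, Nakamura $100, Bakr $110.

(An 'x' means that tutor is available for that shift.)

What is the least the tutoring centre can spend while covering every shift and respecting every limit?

$943

Picking the cheapest available tutor for each shift independently would cost $925, but that ignores the shift limits.
An optimal schedule: Thu-AM→Leclerc, Thu-PM→Leclerc, Fri-AM→Beaumont, Fri-PM→Beaumont+Nakamura, Sat-AM→Leclerc, Sat-PM→Dubois, Sun-AM→Nakamura, Sun-PM→Dubois.
Total: 109 + 109 + 102 + 102 + 100 + 109 + 106 + 100 + 106 = $943.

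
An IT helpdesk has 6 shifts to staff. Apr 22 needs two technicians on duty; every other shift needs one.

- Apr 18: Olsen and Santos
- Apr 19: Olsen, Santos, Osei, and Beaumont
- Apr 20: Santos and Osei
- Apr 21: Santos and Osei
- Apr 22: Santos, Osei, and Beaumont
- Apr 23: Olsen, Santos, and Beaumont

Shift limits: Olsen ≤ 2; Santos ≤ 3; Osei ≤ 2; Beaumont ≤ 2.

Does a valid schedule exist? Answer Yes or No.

Yes

One valid schedule: Apr 18→Olsen, Apr 19→Osei, Apr 20→Santos, Apr 21→Santos, Apr 22→Santos+Osei, Apr 23→Olsen.
Loads: Olsen 2/2, Santos 3/3, Osei 2/2, Beaumont 0/2 — all within limits.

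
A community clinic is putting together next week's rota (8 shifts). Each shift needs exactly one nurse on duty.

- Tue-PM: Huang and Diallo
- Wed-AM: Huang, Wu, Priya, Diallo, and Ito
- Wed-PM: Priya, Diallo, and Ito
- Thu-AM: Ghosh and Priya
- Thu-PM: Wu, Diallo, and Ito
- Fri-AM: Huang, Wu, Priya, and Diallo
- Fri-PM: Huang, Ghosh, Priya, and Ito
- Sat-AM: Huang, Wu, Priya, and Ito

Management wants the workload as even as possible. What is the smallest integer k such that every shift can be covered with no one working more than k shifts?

2

With 6 nurses and 8 worker-slots to fill, someone must work at least ⌈8/6⌉ = 2 shifts, so k ≥ 2.
k = 2 works: Tue-PM→Huang, Wed-AM→Priya, Wed-PM→Priya, Thu-AM→Ghosh, Thu-PM→Wu, Fri-AM→Huang, Fri-PM→Ghosh, Sat-AM→Wu.
Loads: Huang 2, Wu 2, Ghosh 2, Priya 2, Diallo 0, Ito 0 — all ≤ 2.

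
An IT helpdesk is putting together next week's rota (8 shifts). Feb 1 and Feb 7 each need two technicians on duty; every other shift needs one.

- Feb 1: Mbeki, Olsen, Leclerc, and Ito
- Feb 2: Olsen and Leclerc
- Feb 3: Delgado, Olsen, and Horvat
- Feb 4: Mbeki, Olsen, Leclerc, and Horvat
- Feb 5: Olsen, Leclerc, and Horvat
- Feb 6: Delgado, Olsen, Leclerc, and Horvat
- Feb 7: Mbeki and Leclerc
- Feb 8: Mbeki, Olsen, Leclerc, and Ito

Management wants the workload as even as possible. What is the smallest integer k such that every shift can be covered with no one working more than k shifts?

With 6 technicians and 10 worker-slots to fill, someone must work at least ⌈10/6⌉ = 2 shifts, so k ≥ 2.
k = 2 works: Feb 1→Leclerc+Ito, Feb 2→Olsen, Feb 3→Delgado, Feb 4→Mbeki, Feb 5→Olsen, Feb 6→Delgado, Feb 7→Mbeki+Leclerc, Feb 8→Ito.
Loads: Mbeki 2, Delgado 2, Olsen 2, Leclerc 2, Horvat 0, Ito 2 — all ≤ 2.

2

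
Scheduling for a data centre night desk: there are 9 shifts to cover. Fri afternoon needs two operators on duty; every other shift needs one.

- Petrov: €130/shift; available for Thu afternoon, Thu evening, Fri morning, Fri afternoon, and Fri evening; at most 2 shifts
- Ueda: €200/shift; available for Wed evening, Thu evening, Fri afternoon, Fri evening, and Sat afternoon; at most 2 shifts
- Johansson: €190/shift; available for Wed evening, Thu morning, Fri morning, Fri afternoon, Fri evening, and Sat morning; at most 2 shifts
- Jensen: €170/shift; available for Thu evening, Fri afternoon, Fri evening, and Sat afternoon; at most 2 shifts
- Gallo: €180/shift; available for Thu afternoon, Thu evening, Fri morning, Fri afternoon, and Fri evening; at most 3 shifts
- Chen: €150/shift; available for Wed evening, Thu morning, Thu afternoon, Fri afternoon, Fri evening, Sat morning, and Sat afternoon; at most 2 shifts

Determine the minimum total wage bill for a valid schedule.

€1630

Picking the cheapest available operator for each shift independently would cost €1400, but that ignores the shift limits.
An optimal schedule: Wed evening→Johansson, Thu morning→Chen, Thu afternoon→Petrov, Thu evening→Gallo, Fri morning→Petrov, Fri afternoon→Jensen+Gallo, Fri evening→Gallo, Sat morning→Chen, Sat afternoon→Jensen.
Total: 190 + 150 + 130 + 180 + 130 + 170 + 180 + 180 + 150 + 170 = €1630.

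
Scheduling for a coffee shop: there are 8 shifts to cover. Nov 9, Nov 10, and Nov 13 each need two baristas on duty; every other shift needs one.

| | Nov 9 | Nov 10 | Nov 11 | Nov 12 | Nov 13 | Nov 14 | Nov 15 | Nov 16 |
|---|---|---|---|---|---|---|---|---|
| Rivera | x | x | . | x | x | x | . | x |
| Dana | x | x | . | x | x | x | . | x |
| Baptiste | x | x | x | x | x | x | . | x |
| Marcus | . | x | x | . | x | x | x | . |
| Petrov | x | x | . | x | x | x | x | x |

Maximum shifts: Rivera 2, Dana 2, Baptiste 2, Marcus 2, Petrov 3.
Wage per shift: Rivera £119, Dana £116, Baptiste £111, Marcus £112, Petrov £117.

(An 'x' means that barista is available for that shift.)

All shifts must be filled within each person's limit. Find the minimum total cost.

Picking the cheapest available barista for each shift independently would cost £1229, but that ignores the shift limits.
An optimal schedule: Nov 9→Dana+Petrov, Nov 10→Baptiste+Petrov, Nov 11→Baptiste, Nov 12→Rivera, Nov 13→Marcus+Petrov, Nov 14→Dana, Nov 15→Marcus, Nov 16→Rivera.
Total: 116 + 117 + 111 + 117 + 111 + 119 + 112 + 117 + 116 + 112 + 119 = £1267.

£1267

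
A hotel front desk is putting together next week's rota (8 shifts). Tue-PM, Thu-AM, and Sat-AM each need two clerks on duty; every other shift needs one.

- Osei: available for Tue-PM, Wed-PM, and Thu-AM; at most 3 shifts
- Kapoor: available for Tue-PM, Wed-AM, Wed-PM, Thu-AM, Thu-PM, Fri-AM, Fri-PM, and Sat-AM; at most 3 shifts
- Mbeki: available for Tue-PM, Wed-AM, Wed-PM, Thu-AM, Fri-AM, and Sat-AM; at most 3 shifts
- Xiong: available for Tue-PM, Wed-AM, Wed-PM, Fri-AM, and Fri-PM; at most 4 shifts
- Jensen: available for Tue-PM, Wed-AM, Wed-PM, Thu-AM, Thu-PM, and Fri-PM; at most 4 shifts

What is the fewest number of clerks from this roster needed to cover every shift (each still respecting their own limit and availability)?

11 slots to fill and no one can take more than 4, so at least ⌈11/4⌉ = 3 clerks are needed.
No set of 3 clerks can cover every shift (each such set leaves at least one shift with no one available or exceeds a cap).
Osei, Kapoor, Mbeki, and Xiong alone can cover everything: Tue-PM→Osei+Xiong, Wed-AM→Mbeki, Wed-PM→Osei, Thu-AM→Osei+Mbeki, Thu-PM→Kapoor, Fri-AM→Xiong, Fri-PM→Kapoor, Sat-AM→Kapoor+Mbeki.

4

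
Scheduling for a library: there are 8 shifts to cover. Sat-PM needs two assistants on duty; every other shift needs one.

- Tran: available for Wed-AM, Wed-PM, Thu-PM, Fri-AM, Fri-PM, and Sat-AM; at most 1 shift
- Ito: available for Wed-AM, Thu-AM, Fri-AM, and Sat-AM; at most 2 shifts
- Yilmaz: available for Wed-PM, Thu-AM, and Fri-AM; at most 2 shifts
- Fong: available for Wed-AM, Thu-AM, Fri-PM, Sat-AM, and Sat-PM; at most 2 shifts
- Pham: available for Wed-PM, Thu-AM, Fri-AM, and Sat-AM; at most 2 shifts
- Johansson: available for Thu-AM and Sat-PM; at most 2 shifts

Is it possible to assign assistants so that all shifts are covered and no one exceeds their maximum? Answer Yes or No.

Thu-PM can only be covered by Tran, so that assignment is forced.
Sat-PM can only be covered by Fong and Johansson, so that assignment is forced.
One valid schedule: Wed-AM→Ito, Wed-PM→Yilmaz, Thu-AM→Yilmaz, Thu-PM→Tran, Fri-AM→Ito, Fri-PM→Fong, Sat-AM→Pham, Sat-PM→Fong+Johansson.
Loads: Tran 1/1, Ito 2/2, Yilmaz 2/2, Fong 2/2, Pham 1/2, Johansson 1/2 — all within limits.

Yes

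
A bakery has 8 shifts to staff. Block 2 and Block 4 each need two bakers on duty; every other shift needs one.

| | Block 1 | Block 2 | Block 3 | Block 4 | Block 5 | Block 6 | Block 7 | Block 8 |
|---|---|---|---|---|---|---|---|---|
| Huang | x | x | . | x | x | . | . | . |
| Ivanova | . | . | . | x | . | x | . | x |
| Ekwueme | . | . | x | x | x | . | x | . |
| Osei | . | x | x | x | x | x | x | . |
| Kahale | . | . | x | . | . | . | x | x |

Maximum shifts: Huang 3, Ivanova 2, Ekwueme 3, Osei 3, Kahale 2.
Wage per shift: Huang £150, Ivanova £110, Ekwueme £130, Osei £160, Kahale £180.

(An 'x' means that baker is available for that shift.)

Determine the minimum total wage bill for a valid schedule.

Block 1 can only be covered by Huang, so that assignment is forced.
Block 2 can only be covered by Huang and Osei, so that assignment is forced.
Picking the cheapest available baker for each shift independently would cost £1310, but that ignores the shift limits.
An optimal schedule: Block 1→Huang, Block 2→Huang+Osei, Block 3→Ekwueme, Block 4→Ekwueme+Osei, Block 5→Huang, Block 6→Ivanova, Block 7→Ekwueme, Block 8→Ivanova.
Total: 150 + 150 + 160 + 130 + 130 + 160 + 150 + 110 + 130 + 110 = £1380.

£1380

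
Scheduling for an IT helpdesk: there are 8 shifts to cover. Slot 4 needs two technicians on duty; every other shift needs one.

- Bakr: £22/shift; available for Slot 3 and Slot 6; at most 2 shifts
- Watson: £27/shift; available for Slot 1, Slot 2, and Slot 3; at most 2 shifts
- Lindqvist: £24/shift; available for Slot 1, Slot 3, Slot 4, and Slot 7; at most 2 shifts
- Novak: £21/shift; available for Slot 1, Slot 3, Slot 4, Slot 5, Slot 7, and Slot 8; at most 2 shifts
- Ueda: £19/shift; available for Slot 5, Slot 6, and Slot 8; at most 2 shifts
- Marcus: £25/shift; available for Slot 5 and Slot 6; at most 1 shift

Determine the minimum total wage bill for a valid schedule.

Slot 2 can only be covered by Watson, so that assignment is forced.
Slot 4 can only be covered by Lindqvist and Novak, so that assignment is forced.
Picking the cheapest available technician for each shift independently would cost £192, but that ignores the shift limits.
An optimal schedule: Slot 1→Lindqvist, Slot 2→Watson, Slot 3→Bakr, Slot 4→Novak+Lindqvist, Slot 5→Ueda, Slot 6→Bakr, Slot 7→Novak, Slot 8→Ueda.
Total: 24 + 27 + 22 + 21 + 24 + 19 + 22 + 21 + 19 = £199.

£199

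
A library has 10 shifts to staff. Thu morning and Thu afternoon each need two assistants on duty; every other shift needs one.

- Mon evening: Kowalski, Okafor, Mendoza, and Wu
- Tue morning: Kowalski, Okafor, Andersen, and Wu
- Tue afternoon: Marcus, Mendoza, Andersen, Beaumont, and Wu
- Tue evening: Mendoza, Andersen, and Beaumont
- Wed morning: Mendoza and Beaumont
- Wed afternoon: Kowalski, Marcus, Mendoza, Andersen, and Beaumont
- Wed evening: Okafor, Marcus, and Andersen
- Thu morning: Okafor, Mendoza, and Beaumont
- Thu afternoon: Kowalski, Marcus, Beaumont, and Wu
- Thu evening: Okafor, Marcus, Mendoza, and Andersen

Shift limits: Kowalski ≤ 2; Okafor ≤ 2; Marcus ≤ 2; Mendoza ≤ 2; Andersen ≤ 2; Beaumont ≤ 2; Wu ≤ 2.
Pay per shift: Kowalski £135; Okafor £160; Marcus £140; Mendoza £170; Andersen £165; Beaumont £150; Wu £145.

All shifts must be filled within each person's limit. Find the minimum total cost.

Picking the cheapest available assistant for each shift independently would cost £1710, but that ignores the shift limits.
An optimal schedule: Mon evening→Kowalski, Tue morning→Kowalski, Tue afternoon→Wu, Tue evening→Andersen, Wed morning→Beaumont, Wed afternoon→Andersen, Wed evening→Marcus, Thu morning→Beaumont+Okafor, Thu afternoon→Marcus+Wu, Thu evening→Okafor.
Total: 135 + 135 + 145 + 165 + 150 + 165 + 140 + 150 + 160 + 140 + 145 + 160 = £1790.

£1790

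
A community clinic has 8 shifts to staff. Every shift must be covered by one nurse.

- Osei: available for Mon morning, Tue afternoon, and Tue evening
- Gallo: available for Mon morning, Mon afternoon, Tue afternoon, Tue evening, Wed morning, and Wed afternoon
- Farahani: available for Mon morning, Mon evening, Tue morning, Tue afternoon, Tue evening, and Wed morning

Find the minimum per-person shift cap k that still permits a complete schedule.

3

With 3 nurses and 8 worker-slots to fill, someone must work at least ⌈8/3⌉ = 3 shifts, so k ≥ 3.
k = 3 works: Mon morning→Osei, Mon afternoon→Gallo, Mon evening→Farahani, Tue morning→Farahani, Tue afternoon→Osei, Tue evening→Osei, Wed morning→Gallo, Wed afternoon→Gallo.
Loads: Osei 3, Gallo 3, Farahani 2 — all ≤ 3.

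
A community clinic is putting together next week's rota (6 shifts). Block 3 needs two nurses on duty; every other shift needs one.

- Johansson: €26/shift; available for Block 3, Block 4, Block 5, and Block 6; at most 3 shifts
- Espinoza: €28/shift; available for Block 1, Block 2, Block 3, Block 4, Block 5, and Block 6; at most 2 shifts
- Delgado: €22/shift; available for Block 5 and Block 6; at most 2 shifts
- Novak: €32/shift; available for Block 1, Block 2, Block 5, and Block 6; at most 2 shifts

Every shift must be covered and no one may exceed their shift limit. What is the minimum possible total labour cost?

Block 3 can only be covered by Johansson and Espinoza, so that assignment is forced.
Picking the cheapest available nurse for each shift independently would cost €180, but that ignores the shift limits.
An optimal schedule: Block 1→Espinoza, Block 2→Novak, Block 3→Johansson+Espinoza, Block 4→Johansson, Block 5→Delgado, Block 6→Delgado.
Total: 28 + 32 + 26 + 28 + 26 + 22 + 22 = €184.

€184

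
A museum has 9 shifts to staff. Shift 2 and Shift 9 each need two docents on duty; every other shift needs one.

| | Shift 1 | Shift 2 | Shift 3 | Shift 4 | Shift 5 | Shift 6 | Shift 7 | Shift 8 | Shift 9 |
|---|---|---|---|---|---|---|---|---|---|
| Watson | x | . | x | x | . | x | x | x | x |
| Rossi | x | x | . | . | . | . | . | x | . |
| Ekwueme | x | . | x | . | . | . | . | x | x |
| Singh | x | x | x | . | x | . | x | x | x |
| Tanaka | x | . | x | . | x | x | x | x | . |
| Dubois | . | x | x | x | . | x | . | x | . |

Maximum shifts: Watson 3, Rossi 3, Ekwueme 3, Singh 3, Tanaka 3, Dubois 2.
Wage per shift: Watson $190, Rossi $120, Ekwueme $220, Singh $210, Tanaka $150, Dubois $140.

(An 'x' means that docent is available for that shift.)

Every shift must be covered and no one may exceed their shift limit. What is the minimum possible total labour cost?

Picking the cheapest available docent for each shift independently would cost $1620, but that ignores the shift limits.
An optimal schedule: Shift 1→Rossi, Shift 2→Rossi+Dubois, Shift 3→Watson, Shift 4→Dubois, Shift 5→Tanaka, Shift 6→Tanaka, Shift 7→Tanaka, Shift 8→Rossi, Shift 9→Watson+Singh.
Total: 120 + 120 + 140 + 190 + 140 + 150 + 150 + 150 + 120 + 190 + 210 = $1680.

$1680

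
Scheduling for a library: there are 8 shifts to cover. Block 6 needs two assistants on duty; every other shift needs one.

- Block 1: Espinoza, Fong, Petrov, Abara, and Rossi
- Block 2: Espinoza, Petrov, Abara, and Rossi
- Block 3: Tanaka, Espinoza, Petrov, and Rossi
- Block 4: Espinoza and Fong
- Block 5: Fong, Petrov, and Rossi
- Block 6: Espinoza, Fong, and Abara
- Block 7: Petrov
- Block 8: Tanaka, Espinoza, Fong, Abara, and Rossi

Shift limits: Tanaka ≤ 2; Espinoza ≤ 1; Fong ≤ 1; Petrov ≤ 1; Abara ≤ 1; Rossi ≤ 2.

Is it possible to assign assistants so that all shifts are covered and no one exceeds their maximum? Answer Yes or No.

No

Total capacity is 2+1+1+1+1+2 = 8 but 9 worker-slots are needed — infeasible.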